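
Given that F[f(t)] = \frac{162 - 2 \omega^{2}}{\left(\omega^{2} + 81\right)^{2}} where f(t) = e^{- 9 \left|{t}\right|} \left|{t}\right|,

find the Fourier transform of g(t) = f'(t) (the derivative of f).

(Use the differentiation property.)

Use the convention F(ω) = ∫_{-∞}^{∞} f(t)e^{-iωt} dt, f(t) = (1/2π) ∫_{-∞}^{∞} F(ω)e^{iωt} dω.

F[g](ω) = - \frac{2 i \omega \left(\omega^{2} - 81\right)}{\left(\omega^{2} + 81\right)^{2}}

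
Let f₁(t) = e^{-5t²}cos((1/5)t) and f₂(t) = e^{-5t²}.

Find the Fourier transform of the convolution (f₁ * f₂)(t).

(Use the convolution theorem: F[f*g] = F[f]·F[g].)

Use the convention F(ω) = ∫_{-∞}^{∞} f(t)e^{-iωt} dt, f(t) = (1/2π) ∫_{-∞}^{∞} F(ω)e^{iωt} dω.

F[f₁*f₂](ω) = \frac{\pi \left(e^{\frac{\omega}{25}} + 1\right) e^{- \frac{\omega^{2}}{10} - \frac{\omega}{50} - \frac{1}{500}}}{10}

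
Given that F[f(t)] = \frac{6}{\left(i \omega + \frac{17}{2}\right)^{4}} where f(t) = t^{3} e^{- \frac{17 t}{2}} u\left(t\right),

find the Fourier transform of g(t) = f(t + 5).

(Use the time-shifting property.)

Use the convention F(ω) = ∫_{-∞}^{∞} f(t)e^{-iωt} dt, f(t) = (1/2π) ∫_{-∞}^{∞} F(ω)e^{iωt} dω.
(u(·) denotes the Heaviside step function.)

F[g](ω) = \frac{96 e^{5 i \omega}}{\left(2 i \omega + 17\right)^{4}}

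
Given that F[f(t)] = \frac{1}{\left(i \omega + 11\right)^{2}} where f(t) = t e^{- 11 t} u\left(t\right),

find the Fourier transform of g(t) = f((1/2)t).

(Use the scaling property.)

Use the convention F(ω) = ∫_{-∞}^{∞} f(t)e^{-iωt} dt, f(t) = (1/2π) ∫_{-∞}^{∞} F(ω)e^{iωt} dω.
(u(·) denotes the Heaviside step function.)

F[g](ω) = \frac{2}{\left(2 i \omega + 11\right)^{2}}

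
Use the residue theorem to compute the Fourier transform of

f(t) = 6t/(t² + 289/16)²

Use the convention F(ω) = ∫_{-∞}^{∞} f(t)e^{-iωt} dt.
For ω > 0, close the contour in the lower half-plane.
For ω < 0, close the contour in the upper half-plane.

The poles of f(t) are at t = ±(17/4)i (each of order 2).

Let g(z) = f(z)e^{-iωz}; for large |z| the factor e^{-iωz} decays in the lower half-plane when ω > 0 and in the upper half-plane when ω < 0.

Case ω > 0 (lower half-plane, clockwise contour ⇒ F(ω) = -2πi·ΣRes):
  Res_{z = - \frac{17 i}{4}} g(z) = \frac{6 \omega e^{- \frac{17 \omega}{4}}}{17} (pole of order 2)
  F(ω) = -2πi·ΣRes = - \frac{12 i \pi \omega e^{- \frac{17 \omega}{4}}}{17}

Case ω < 0 (upper half-plane, counterclockwise contour ⇒ F(ω) = +2πi·ΣRes):
  Res_{z = \frac{17 i}{4}} g(z) = - \frac{6 \omega e^{\frac{17 \omega}{4}}}{17} (pole of order 2)
  F(ω) = 2πi·ΣRes = - \frac{12 i \pi \omega e^{\frac{17 \omega}{4}}}{17}

Both cases combine into a single formula in |ω|:

F(ω) = - \frac{12 i \pi \omega e^{- \frac{17 \left|{\omega}\right|}{4}}}{17}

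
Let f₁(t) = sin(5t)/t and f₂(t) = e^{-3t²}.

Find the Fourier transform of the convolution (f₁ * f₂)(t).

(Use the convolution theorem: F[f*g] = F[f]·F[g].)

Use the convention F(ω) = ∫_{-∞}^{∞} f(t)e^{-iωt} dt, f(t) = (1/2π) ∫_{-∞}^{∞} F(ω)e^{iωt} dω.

F[f₁*f₂](ω) = \begin{cases} \frac{\sqrt{3} \pi^{\frac{3}{2}} e^{- \frac{\omega^{2}}{12}}}{3} & \text{for}\: \omega > -5 \wedge \omega < 5 \\0 & \text{otherwise} \end{cases}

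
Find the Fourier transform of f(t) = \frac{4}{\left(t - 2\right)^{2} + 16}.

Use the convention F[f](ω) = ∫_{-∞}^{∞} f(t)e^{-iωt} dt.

F(ω) = \pi e^{- 2 i \omega - 4 \left|{\omega}\right|}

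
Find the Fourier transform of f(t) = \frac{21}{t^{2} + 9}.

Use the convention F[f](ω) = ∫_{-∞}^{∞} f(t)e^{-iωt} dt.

F(ω) = 7 \pi e^{- 3 \left|{\omega}\right|}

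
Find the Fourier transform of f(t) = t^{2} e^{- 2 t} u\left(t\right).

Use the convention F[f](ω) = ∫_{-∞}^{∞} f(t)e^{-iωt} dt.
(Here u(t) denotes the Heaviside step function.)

F(ω) = \frac{2}{\left(i \omega + 2\right)^{3}}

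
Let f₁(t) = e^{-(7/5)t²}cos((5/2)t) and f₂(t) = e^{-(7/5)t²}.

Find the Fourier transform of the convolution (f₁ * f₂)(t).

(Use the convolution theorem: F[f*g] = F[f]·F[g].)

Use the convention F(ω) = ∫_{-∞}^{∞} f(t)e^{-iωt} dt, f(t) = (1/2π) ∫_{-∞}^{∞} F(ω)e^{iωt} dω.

F[f₁*f₂](ω) = \frac{5 \pi \left(e^{\frac{25 \omega}{14}} + 1\right) e^{- \frac{5 \omega^{2}}{14} - \frac{25 \omega}{28} - \frac{125}{112}}}{14}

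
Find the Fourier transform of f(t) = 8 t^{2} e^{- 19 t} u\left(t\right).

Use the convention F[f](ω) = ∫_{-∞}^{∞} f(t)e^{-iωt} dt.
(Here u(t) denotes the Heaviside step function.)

F(ω) = \frac{16}{\left(i \omega + 19\right)^{3}}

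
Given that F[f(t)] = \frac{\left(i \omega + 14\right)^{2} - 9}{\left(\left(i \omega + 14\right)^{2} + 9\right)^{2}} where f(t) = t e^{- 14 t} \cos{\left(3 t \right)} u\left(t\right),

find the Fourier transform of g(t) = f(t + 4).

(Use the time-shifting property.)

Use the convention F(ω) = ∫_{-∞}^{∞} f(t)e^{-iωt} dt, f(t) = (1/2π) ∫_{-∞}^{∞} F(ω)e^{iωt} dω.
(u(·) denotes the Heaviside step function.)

F[g](ω) = \frac{\left(\left(i \omega + 14\right)^{2} - 9\right) e^{4 i \omega}}{\left(\left(i \omega + 14\right)^{2} + 9\right)^{2}}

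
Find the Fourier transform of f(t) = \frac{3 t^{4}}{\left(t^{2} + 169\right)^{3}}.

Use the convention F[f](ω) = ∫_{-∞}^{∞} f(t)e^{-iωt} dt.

F(ω) = \frac{3 \pi \left(169 \omega^{2} - 65 \left|{\omega}\right| + 3\right) e^{- 13 \left|{\omega}\right|}}{104}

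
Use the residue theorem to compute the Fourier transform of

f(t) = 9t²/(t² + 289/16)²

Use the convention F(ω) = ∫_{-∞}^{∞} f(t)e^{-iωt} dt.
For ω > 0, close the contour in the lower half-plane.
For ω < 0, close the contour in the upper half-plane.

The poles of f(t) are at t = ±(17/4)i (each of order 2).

Let g(z) = f(z)e^{-iωz}; for large |z| the factor e^{-iωz} decays in the lower half-plane when ω > 0 and in the upper half-plane when ω < 0.

Case ω > 0 (lower half-plane, clockwise contour ⇒ F(ω) = -2πi·ΣRes):
  Res_{z = - \frac{17 i}{4}} g(z) = \frac{9 i \left(4 - 17 \omega\right) e^{- \frac{17 \omega}{4}}}{68} (pole of order 2)
  F(ω) = -2πi·ΣRes = \frac{9 \pi \left(4 - 17 \omega\right) e^{- \frac{17 \omega}{4}}}{34}

Case ω < 0 (upper half-plane, counterclockwise contour ⇒ F(ω) = +2πi·ΣRes):
  Res_{z = \frac{17 i}{4}} g(z) = \frac{9 i \left(- 17 \omega - 4\right) e^{\frac{17 \omega}{4}}}{68} (pole of order 2)
  F(ω) = 2πi·ΣRes = \frac{9 \pi \left(17 \omega + 4\right) e^{\frac{17 \omega}{4}}}{34}

Both cases combine into a single formula in |ω|:

F(ω) = \frac{9 \pi \left(4 - 17 \left|{\omega}\right|\right) e^{- \frac{17 \left|{\omega}\right|}{4}}}{34}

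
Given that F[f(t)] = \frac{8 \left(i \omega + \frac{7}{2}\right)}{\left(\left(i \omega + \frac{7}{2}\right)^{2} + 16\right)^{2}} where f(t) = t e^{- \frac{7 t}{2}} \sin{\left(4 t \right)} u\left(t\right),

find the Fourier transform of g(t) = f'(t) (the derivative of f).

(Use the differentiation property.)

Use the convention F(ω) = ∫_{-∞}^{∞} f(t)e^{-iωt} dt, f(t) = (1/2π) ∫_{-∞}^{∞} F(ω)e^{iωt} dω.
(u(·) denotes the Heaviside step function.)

F[g](ω) = \frac{64 i \omega \left(2 i \omega + 7\right)}{\left(\left(2 i \omega + 7\right)^{2} + 64\right)^{2}}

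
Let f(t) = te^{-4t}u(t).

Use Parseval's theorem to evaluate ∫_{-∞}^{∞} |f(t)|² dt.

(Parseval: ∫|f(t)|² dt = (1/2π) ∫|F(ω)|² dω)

∫|f(t)|² dt = \frac{1}{256}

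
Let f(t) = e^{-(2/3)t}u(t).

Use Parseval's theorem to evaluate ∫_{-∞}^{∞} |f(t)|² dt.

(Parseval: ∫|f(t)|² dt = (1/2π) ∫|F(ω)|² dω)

∫|f(t)|² dt = \frac{3}{4}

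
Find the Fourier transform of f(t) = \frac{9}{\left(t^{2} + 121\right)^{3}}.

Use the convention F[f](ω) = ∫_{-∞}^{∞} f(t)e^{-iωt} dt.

F(ω) = \frac{9 \pi \left(121 \omega^{2} + 33 \left|{\omega}\right| + 3\right) e^{- 11 \left|{\omega}\right|}}{1288408}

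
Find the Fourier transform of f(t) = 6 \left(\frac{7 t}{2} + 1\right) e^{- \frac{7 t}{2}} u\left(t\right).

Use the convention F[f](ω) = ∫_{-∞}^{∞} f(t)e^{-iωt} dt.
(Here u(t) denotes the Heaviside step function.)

F(ω) = \frac{24 \left(- i \omega - 7\right)}{4 \omega^{2} - 28 i \omega - 49}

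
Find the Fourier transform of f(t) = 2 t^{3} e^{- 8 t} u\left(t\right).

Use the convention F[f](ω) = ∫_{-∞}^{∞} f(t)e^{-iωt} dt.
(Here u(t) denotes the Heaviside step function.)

F(ω) = \frac{12}{\left(i \omega + 8\right)^{4}}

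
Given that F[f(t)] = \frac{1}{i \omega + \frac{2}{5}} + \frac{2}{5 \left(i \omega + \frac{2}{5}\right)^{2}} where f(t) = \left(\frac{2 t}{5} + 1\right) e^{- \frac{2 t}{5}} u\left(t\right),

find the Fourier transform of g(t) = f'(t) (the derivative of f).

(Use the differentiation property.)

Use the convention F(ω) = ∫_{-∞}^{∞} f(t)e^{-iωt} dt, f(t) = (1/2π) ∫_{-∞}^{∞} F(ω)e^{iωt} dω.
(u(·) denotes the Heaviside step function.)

F[g](ω) = \frac{5 \omega \left(5 \omega - 4 i\right)}{25 \omega^{2} - 20 i \omega - 4}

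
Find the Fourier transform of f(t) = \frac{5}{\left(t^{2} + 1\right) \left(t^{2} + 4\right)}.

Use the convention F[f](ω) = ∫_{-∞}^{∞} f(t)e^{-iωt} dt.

F(ω) = \frac{5 \pi \left(2 e^{\left|{\omega}\right|} - 1\right) e^{- 2 \left|{\omega}\right|}}{6}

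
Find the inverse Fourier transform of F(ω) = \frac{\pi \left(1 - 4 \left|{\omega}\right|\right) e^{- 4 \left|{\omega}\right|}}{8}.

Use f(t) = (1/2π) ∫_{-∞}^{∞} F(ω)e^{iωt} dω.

f(t) = \frac{t^{2}}{\left(t^{2} + 16\right)^{2}}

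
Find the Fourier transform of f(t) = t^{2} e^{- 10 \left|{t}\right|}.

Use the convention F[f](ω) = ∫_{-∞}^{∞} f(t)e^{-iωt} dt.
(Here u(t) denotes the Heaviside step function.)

F(ω) = \frac{40 \left(100 - 3 \omega^{2}\right)}{\left(\omega^{2} + 100\right)^{3}}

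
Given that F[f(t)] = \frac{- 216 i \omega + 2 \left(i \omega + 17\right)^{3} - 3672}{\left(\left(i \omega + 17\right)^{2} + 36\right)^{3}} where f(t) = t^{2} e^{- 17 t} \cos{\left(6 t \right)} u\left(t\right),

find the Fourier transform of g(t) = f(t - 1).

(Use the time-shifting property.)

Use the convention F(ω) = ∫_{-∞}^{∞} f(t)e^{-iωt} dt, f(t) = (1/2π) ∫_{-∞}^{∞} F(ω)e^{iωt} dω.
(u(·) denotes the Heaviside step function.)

F[g](ω) = \frac{2 \left(- 108 i \omega + \left(i \omega + 17\right)^{3} - 1836\right) e^{- i \omega}}{\left(\left(i \omega + 17\right)^{2} + 36\right)^{3}}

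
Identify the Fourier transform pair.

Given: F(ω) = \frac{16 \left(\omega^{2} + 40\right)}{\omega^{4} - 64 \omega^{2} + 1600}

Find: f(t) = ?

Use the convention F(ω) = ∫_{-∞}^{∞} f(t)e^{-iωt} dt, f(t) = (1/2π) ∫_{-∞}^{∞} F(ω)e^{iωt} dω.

f(t) = 4 e^{- 2 \left|{t}\right|} \cos{\left(6 \left|{t}\right| \right)}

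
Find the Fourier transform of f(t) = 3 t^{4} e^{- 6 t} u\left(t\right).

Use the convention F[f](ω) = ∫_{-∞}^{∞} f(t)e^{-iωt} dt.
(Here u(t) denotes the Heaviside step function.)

F(ω) = \frac{72}{\left(i \omega + 6\right)^{5}}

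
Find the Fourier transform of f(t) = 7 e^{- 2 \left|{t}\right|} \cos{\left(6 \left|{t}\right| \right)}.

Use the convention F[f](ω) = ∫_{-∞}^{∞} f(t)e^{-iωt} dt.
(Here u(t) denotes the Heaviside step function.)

F(ω) = \frac{28 \left(\omega^{2} + 40\right)}{\omega^{4} - 64 \omega^{2} + 1600}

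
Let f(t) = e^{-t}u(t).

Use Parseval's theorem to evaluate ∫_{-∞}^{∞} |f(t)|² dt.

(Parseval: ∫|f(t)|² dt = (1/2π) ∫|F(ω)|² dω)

∫|f(t)|² dt = \frac{1}{2}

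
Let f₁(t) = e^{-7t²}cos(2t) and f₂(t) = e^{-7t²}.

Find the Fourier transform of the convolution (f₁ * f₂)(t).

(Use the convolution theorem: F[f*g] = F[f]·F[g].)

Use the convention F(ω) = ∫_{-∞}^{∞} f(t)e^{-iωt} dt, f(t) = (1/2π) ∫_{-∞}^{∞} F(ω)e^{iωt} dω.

F[f₁*f₂](ω) = \frac{\pi e^{- \frac{\omega^{2}}{14} - \frac{1}{7}} \cosh{\left(\frac{\omega}{7} \right)}}{7}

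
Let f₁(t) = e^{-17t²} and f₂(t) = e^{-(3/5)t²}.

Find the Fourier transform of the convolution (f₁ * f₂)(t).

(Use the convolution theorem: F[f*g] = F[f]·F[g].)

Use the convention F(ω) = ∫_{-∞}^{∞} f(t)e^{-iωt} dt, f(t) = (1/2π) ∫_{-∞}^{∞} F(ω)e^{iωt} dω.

F[f₁*f₂](ω) = \frac{\sqrt{255} \pi e^{- \frac{22 \omega^{2}}{51}}}{51}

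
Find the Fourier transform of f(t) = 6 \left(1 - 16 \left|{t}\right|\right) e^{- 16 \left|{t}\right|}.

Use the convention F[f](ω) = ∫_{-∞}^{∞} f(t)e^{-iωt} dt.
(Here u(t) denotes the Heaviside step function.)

F(ω) = \frac{384 \omega^{2}}{\left(\omega^{2} + 256\right)^{2}}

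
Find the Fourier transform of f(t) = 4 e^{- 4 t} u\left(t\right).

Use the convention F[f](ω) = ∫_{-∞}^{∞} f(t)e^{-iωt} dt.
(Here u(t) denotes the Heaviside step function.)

F(ω) = \frac{4}{i \omega + 4}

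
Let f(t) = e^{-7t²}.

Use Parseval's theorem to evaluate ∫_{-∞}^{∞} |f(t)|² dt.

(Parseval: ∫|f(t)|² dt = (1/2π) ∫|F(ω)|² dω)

∫|f(t)|² dt = \frac{\sqrt{14} \sqrt{\pi}}{14}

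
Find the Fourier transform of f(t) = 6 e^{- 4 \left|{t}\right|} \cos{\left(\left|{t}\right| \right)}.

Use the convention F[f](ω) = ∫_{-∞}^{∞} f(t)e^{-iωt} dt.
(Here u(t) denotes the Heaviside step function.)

F(ω) = \frac{48 \left(\omega^{2} + 17\right)}{\omega^{4} + 30 \omega^{2} + 289}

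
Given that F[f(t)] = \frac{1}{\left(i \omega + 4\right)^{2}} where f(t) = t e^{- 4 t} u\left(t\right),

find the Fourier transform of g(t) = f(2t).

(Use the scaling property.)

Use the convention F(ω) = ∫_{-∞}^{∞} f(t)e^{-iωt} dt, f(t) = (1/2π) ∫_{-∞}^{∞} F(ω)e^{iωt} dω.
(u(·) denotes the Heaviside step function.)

F[g](ω) = \frac{2}{\left(i \omega + 8\right)^{2}}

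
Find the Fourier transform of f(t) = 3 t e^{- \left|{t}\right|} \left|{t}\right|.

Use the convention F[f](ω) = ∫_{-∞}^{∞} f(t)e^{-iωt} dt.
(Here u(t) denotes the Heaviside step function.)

F(ω) = \frac{12 i \omega \left(\omega^{2} - 3\right)}{\left(\omega^{2} + 1\right)^{3}}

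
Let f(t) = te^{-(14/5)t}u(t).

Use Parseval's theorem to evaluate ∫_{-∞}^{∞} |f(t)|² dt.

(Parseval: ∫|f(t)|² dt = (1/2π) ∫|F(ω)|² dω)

∫|f(t)|² dt = \frac{125}{10976}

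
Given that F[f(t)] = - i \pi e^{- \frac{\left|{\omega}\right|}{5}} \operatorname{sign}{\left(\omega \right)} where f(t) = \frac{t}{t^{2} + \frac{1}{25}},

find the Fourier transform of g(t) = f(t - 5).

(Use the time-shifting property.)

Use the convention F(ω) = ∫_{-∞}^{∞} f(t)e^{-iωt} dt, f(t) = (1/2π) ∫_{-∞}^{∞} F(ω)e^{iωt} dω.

F[g](ω) = - i \pi e^{- 5 i \omega} e^{- \frac{\left|{\omega}\right|}{5}} \operatorname{sign}{\left(\omega \right)}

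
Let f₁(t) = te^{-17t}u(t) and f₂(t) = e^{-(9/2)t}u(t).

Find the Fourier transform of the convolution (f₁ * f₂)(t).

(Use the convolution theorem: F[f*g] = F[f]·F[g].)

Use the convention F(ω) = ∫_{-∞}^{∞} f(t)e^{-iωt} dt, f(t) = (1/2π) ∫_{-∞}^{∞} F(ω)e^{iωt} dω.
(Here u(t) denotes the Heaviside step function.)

F[f₁*f₂](ω) = \frac{2}{\left(i \omega + 17\right)^{2} \left(2 i \omega + 9\right)}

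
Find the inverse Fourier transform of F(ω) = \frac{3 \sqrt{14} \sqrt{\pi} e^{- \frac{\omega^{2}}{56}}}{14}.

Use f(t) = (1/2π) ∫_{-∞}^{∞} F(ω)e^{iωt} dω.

f(t) = 3 e^{- 14 t^{2}}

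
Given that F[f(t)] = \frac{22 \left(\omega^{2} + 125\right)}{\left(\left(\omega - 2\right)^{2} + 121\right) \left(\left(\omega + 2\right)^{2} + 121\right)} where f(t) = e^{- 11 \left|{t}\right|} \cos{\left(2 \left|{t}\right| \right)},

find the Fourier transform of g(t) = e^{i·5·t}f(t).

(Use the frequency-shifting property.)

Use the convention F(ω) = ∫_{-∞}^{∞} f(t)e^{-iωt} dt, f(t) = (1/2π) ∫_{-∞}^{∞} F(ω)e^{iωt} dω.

F[g](ω) = \frac{22 \left(\left(\omega - 5\right)^{2} + 125\right)}{\left(\left(\omega - 7\right)^{2} + 121\right) \left(\left(\omega - 3\right)^{2} + 121\right)}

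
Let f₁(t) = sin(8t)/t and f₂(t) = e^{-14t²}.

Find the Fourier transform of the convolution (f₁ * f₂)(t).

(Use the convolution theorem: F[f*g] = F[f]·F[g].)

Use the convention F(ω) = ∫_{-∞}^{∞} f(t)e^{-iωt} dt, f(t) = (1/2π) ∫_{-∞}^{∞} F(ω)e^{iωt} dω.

F[f₁*f₂](ω) = \begin{cases} \frac{\sqrt{14} \pi^{\frac{3}{2}} e^{- \frac{\omega^{2}}{56}}}{14} & \text{for}\: \omega > -8 \wedge \omega < 8 \\0 & \text{otherwise} \end{cases}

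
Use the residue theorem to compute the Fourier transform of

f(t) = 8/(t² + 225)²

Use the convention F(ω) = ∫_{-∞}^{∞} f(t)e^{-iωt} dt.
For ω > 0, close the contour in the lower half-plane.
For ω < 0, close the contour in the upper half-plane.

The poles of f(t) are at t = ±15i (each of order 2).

Let g(z) = f(z)e^{-iωz}; for large |z| the factor e^{-iωz} decays in the lower half-plane when ω > 0 and in the upper half-plane when ω < 0.

Case ω > 0 (lower half-plane, clockwise contour ⇒ F(ω) = -2πi·ΣRes):
  Res_{z = - 15 i} g(z) = \frac{2 i \left(15 \omega + 1\right) e^{- 15 \omega}}{3375} (pole of order 2)
  F(ω) = -2πi·ΣRes = \frac{4 \pi \left(15 \omega + 1\right) e^{- 15 \omega}}{3375}

Case ω < 0 (upper half-plane, counterclockwise contour ⇒ F(ω) = +2πi·ΣRes):
  Res_{z = 15 i} g(z) = \frac{2 i \left(15 \omega - 1\right) e^{15 \omega}}{3375} (pole of order 2)
  F(ω) = 2πi·ΣRes = \frac{4 \pi \left(1 - 15 \omega\right) e^{15 \omega}}{3375}

Both cases combine into a single formula in |ω|:

F(ω) = \frac{4 \pi \left(15 \left|{\omega}\right| + 1\right) e^{- 15 \left|{\omega}\right|}}{3375}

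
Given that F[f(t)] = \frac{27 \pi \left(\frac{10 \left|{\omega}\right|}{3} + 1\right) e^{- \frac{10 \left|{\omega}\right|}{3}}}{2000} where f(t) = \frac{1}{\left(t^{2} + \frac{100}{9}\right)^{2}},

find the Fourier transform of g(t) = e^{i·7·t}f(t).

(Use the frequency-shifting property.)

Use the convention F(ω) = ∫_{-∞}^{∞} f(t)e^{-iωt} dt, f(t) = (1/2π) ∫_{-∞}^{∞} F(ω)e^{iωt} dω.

F[g](ω) = \frac{9 \pi \left(10 \left|{\omega - 7}\right| + 3\right) e^{- \frac{10 \left|{\omega - 7}\right|}{3}}}{2000}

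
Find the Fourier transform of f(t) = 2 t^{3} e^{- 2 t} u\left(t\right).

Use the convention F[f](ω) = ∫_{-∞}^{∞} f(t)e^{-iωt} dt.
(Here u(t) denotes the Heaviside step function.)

F(ω) = \frac{12}{\left(i \omega + 2\right)^{4}}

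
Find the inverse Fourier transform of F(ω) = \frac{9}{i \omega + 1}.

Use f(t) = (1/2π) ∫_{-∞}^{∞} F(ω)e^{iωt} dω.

f(t) = 9 e^{- t} u\left(t\right)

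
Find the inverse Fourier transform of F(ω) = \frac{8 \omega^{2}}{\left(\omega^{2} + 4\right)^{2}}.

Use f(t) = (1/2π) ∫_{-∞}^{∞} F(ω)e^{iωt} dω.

f(t) = \left(1 - 2 \left|{t}\right|\right) e^{- 2 \left|{t}\right|}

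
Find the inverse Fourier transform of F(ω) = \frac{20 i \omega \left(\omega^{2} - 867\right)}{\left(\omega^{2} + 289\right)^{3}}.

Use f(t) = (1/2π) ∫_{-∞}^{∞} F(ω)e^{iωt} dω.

f(t) = 5 t e^{- 17 \left|{t}\right|} \left|{t}\right|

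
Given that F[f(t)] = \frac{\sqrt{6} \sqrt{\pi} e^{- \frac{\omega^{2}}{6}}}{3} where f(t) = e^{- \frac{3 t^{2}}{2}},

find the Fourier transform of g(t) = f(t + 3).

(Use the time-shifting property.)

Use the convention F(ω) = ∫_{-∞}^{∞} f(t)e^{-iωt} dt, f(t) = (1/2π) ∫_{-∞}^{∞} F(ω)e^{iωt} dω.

F[g](ω) = \frac{\sqrt{6} \sqrt{\pi} e^{\frac{\omega \left(- \omega + 18 i\right)}{6}}}{3}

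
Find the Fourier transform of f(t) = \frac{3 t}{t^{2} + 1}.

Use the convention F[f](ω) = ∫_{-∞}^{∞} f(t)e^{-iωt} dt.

F(ω) = - 3 i \pi e^{- \left|{\omega}\right|} \operatorname{sign}{\left(\omega \right)}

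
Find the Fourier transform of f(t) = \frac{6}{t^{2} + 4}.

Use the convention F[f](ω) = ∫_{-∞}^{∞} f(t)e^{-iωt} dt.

F(ω) = 3 \pi e^{- 2 \left|{\omega}\right|}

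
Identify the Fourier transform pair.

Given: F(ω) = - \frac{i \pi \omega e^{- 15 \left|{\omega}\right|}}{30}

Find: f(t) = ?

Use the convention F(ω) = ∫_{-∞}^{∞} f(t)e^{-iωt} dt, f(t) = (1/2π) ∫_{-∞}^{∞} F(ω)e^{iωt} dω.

f(t) = \frac{t}{\left(t^{2} + 225\right)^{2}}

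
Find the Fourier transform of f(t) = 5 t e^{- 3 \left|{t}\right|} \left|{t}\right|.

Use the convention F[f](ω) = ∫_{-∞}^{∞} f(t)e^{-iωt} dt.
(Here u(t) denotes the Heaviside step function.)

F(ω) = \frac{20 i \omega \left(\omega^{2} - 27\right)}{\left(\omega^{2} + 9\right)^{3}}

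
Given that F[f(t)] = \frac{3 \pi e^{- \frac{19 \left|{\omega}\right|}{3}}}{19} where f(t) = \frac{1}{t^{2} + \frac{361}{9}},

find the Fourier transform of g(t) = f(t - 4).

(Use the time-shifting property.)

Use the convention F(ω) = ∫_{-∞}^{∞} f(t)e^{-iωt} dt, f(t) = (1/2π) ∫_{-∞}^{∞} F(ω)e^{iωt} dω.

F[g](ω) = \frac{3 \pi e^{- 4 i \omega - \frac{19 \left|{\omega}\right|}{3}}}{19}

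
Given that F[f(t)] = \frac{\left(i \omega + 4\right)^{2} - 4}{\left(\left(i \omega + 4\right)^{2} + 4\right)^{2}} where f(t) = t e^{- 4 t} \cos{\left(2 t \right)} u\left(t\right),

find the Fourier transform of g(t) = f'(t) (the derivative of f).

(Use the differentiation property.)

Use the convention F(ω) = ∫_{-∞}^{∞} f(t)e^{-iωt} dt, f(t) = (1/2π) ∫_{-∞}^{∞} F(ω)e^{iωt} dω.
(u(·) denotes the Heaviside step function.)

F[g](ω) = \frac{i \omega \left(\left(i \omega + 4\right)^{2} - 4\right)}{\left(\left(i \omega + 4\right)^{2} + 4\right)^{2}}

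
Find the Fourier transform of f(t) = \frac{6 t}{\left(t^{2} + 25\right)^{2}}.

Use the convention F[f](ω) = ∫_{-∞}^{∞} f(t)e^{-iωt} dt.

F(ω) = - \frac{3 i \pi \omega e^{- 5 \left|{\omega}\right|}}{5}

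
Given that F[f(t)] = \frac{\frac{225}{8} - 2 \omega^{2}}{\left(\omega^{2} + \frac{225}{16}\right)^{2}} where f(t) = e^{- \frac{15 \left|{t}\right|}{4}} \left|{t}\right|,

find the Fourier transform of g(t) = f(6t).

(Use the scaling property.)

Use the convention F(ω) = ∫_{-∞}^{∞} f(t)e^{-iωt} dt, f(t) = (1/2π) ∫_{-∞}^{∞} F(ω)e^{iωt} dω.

F[g](ω) = \frac{48 \left(2025 - 4 \omega^{2}\right)}{\left(4 \omega^{2} + 2025\right)^{2}}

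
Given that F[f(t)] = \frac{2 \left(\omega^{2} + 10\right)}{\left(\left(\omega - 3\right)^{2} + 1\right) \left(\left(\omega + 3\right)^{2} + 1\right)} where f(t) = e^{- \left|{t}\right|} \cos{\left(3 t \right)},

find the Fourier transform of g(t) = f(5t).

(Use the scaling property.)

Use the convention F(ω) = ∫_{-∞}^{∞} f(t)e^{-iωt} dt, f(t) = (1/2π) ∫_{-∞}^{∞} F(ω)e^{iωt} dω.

F[g](ω) = \frac{10 \left(\omega^{2} + 250\right)}{\omega^{4} - 400 \omega^{2} + 62500}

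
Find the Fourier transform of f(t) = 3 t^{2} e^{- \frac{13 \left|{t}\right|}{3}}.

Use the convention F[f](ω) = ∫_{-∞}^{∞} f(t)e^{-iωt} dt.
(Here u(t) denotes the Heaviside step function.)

F(ω) = \frac{4212 \left(169 - 27 \omega^{2}\right)}{\left(9 \omega^{2} + 169\right)^{3}}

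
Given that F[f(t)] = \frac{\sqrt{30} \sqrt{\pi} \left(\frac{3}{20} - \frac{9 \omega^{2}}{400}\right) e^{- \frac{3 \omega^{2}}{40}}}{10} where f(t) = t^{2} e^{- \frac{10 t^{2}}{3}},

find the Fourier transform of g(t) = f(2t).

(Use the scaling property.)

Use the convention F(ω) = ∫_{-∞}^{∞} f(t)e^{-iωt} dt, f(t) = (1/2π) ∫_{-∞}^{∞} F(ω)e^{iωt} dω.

F[g](ω) = \frac{3 \sqrt{30} \sqrt{\pi} \left(80 - 3 \omega^{2}\right) e^{- \frac{3 \omega^{2}}{160}}}{32000}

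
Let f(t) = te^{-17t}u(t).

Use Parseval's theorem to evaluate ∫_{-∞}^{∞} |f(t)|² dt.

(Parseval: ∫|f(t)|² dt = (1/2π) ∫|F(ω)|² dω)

∫|f(t)|² dt = \frac{1}{19652}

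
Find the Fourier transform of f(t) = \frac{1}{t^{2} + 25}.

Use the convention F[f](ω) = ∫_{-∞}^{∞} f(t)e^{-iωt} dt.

F(ω) = \frac{\pi e^{- 5 \left|{\omega}\right|}}{5}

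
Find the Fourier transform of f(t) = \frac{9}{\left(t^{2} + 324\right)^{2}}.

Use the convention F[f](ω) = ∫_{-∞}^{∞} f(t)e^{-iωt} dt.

F(ω) = \frac{\pi \left(18 \left|{\omega}\right| + 1\right) e^{- 18 \left|{\omega}\right|}}{1296}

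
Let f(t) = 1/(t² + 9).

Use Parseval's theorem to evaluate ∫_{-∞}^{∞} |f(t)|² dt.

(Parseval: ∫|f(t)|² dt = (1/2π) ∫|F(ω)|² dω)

∫|f(t)|² dt = \frac{\pi}{54}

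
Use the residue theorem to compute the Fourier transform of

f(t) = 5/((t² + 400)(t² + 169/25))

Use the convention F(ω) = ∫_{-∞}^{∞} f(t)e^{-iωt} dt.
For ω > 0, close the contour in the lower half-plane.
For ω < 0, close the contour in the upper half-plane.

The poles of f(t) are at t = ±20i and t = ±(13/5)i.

Let g(z) = f(z)e^{-iωz}; for large |z| the factor e^{-iωz} decays in the lower half-plane when ω > 0 and in the upper half-plane when ω < 0.

Case ω > 0 (lower half-plane, clockwise contour ⇒ F(ω) = -2πi·ΣRes):
  Res_{z = - 20 i} g(z) = - \frac{25 i e^{- 20 \omega}}{78648}
  Res_{z = - \frac{13 i}{5}} g(z) = \frac{625 i e^{- \frac{13 \omega}{5}}}{255606}
  F(ω) = -2πi·ΣRes = - \frac{25 \pi e^{- 20 \omega}}{39324} + \frac{625 \pi e^{- \frac{13 \omega}{5}}}{127803}

Case ω < 0 (upper half-plane, counterclockwise contour ⇒ F(ω) = +2πi·ΣRes):
  Res_{z = 20 i} g(z) = \frac{25 i e^{20 \omega}}{78648}
  Res_{z = \frac{13 i}{5}} g(z) = - \frac{625 i e^{\frac{13 \omega}{5}}}{255606}
  F(ω) = 2πi·ΣRes = \frac{25 \pi \left(100 e^{\frac{13 \omega}{5}} - 13 e^{20 \omega}\right)}{511212}

Both cases combine into a single formula in |ω|:

F(ω) = - \frac{25 \pi e^{- 20 \left|{\omega}\right|}}{39324} + \frac{625 \pi e^{- \frac{13 \left|{\omega}\right|}{5}}}{127803}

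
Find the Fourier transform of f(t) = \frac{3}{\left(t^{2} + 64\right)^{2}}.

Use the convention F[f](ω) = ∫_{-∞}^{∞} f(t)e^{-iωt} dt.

F(ω) = \frac{3 \pi \left(8 \left|{\omega}\right| + 1\right) e^{- 8 \left|{\omega}\right|}}{1024}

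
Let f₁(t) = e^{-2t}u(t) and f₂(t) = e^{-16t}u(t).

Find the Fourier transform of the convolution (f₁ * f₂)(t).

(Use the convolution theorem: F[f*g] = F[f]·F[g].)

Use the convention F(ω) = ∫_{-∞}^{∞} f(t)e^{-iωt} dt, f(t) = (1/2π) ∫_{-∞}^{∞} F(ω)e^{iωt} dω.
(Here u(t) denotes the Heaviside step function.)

F[f₁*f₂](ω) = \frac{1}{\left(i \omega + 2\right) \left(i \omega + 16\right)}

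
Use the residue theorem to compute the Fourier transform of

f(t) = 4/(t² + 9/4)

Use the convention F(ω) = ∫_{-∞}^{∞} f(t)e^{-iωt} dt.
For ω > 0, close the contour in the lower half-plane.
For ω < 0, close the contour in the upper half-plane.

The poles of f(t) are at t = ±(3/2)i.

Let g(z) = f(z)e^{-iωz}; for large |z| the factor e^{-iωz} decays in the lower half-plane when ω > 0 and in the upper half-plane when ω < 0.

Case ω > 0 (lower half-plane, clockwise contour ⇒ F(ω) = -2πi·ΣRes):
  Res_{z = - \frac{3 i}{2}} g(z) = \frac{4 i e^{- \frac{3 \omega}{2}}}{3}
  F(ω) = -2πi·ΣRes = \frac{8 \pi e^{- \frac{3 \omega}{2}}}{3}

Case ω < 0 (upper half-plane, counterclockwise contour ⇒ F(ω) = +2πi·ΣRes):
  Res_{z = \frac{3 i}{2}} g(z) = - \frac{4 i e^{\frac{3 \omega}{2}}}{3}
  F(ω) = 2πi·ΣRes = \frac{8 \pi e^{\frac{3 \omega}{2}}}{3}

Both cases combine into a single formula in |ω|:

F(ω) = \frac{8 \pi e^{- \frac{3 \left|{\omega}\right|}{2}}}{3}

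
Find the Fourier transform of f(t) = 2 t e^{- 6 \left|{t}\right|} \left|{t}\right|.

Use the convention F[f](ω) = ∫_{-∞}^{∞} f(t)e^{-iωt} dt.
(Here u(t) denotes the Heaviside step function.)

F(ω) = \frac{8 i \omega \left(\omega^{2} - 108\right)}{\left(\omega^{2} + 36\right)^{3}}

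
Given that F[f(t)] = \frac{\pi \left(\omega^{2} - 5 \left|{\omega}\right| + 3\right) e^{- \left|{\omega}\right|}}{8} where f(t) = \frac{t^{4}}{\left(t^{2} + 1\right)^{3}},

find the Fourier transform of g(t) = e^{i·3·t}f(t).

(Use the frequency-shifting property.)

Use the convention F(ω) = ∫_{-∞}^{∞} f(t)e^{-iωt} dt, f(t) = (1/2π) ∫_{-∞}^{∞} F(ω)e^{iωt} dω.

F[g](ω) = \frac{\pi \left(\left(\omega - 3\right)^{2} - 5 \left|{\omega - 3}\right| + 3\right) e^{- \left|{\omega - 3}\right|}}{8}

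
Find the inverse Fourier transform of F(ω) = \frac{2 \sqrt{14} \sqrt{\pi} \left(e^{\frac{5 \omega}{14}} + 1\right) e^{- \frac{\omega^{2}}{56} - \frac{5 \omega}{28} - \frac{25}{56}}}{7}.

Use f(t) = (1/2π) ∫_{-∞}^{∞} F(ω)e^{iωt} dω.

f(t) = 8 e^{- 14 t^{2}} \cos{\left(5 t \right)}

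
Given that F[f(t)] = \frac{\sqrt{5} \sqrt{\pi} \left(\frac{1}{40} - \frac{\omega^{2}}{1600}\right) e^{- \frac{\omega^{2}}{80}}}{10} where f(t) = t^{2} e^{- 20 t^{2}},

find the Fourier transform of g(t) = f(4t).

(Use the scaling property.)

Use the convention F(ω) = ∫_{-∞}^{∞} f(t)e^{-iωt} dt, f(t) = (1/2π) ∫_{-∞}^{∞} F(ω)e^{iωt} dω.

F[g](ω) = \frac{\sqrt{5} \sqrt{\pi} \left(640 - \omega^{2}\right) e^{- \frac{\omega^{2}}{1280}}}{1024000}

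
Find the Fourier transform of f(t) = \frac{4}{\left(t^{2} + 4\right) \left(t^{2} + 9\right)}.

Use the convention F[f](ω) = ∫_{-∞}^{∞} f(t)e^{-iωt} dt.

F(ω) = \frac{2 \pi \left(3 e^{\left|{\omega}\right|} - 2\right) e^{- 3 \left|{\omega}\right|}}{15}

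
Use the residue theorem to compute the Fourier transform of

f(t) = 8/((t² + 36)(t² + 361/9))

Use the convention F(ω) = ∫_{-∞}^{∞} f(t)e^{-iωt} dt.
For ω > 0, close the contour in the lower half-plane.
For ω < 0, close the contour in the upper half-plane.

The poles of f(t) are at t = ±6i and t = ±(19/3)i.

Let g(z) = f(z)e^{-iωz}; for large |z| the factor e^{-iωz} decays in the lower half-plane when ω > 0 and in the upper half-plane when ω < 0.

Case ω > 0 (lower half-plane, clockwise contour ⇒ F(ω) = -2πi·ΣRes):
  Res_{z = - 6 i} g(z) = \frac{6 i e^{- 6 \omega}}{37}
  Res_{z = - \frac{19 i}{3}} g(z) = - \frac{108 i e^{- \frac{19 \omega}{3}}}{703}
  F(ω) = -2πi·ΣRes = \frac{12 \pi e^{- 6 \omega}}{37} - \frac{216 \pi e^{- \frac{19 \omega}{3}}}{703}

Case ω < 0 (upper half-plane, counterclockwise contour ⇒ F(ω) = +2πi·ΣRes):
  Res_{z = 6 i} g(z) = - \frac{6 i e^{6 \omega}}{37}
  Res_{z = \frac{19 i}{3}} g(z) = \frac{108 i e^{\frac{19 \omega}{3}}}{703}
  F(ω) = 2πi·ΣRes = \frac{12 \pi \left(- 18 e^{\frac{19 \omega}{3}} + 19 e^{6 \omega}\right)}{703}

Both cases combine into a single formula in |ω|:

F(ω) = \frac{12 \pi e^{- 6 \left|{\omega}\right|}}{37} - \frac{216 \pi e^{- \frac{19 \left|{\omega}\right|}{3}}}{703}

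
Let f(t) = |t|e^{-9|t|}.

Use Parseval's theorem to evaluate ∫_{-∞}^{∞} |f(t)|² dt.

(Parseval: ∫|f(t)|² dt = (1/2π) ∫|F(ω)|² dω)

∫|f(t)|² dt = \frac{1}{1458}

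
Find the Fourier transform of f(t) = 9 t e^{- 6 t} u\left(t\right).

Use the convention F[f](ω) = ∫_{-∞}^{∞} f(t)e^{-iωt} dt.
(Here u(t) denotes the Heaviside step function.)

F(ω) = \frac{9}{\left(i \omega + 6\right)^{2}}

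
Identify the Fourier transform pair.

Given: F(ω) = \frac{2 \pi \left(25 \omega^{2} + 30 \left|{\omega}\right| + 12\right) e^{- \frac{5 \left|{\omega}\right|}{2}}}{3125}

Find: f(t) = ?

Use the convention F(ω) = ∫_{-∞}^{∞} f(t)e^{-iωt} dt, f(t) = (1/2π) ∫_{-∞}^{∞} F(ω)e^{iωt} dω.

f(t) = \frac{2}{\left(t^{2} + \frac{25}{4}\right)^{3}}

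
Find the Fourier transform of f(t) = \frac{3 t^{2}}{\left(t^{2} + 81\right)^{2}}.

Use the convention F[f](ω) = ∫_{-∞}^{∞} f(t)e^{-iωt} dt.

F(ω) = \frac{\pi \left(1 - 9 \left|{\omega}\right|\right) e^{- 9 \left|{\omega}\right|}}{6}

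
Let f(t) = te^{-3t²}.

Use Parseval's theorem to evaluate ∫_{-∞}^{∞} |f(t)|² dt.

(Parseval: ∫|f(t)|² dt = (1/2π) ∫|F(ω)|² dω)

∫|f(t)|² dt = \frac{\sqrt{6} \sqrt{\pi}}{72}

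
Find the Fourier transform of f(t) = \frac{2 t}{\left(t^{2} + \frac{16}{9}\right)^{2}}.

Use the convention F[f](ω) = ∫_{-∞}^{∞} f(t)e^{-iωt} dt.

F(ω) = - \frac{3 i \pi \omega e^{- \frac{4 \left|{\omega}\right|}{3}}}{4}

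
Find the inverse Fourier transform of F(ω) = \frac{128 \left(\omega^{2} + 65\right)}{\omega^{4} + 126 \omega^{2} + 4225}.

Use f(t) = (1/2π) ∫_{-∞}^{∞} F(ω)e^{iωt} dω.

f(t) = 8 e^{- 8 \left|{t}\right|} \cos{\left(\left|{t}\right| \right)}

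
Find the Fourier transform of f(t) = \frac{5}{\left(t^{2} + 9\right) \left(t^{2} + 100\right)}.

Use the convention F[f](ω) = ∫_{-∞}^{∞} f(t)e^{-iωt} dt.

F(ω) = \frac{\pi \left(10 e^{7 \left|{\omega}\right|} - 3\right) e^{- 10 \left|{\omega}\right|}}{546}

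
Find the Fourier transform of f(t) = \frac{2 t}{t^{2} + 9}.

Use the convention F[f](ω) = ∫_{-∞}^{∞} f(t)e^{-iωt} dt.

F(ω) = - 2 i \pi e^{- 3 \left|{\omega}\right|} \operatorname{sign}{\left(\omega \right)}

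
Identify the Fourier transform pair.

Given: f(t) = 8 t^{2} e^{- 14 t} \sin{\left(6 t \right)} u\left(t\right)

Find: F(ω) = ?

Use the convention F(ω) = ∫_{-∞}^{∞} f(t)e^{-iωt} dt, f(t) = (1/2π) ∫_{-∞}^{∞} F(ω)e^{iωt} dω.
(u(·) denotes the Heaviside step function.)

F(ω) = \frac{288 \left(\left(i \omega + 14\right)^{2} - 12\right)}{\left(\left(i \omega + 14\right)^{2} + 36\right)^{3}}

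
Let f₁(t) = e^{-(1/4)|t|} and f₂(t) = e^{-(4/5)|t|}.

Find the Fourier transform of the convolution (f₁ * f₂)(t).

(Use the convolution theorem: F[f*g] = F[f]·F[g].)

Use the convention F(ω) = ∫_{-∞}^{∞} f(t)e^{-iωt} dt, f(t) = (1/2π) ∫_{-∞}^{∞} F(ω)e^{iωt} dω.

F[f₁*f₂](ω) = \frac{320}{400 \omega^{4} + 281 \omega^{2} + 16}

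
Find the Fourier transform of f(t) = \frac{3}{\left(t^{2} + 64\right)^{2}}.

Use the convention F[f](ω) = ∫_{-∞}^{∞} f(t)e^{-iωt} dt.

F(ω) = \frac{3 \pi \left(8 \left|{\omega}\right| + 1\right) e^{- 8 \left|{\omega}\right|}}{1024}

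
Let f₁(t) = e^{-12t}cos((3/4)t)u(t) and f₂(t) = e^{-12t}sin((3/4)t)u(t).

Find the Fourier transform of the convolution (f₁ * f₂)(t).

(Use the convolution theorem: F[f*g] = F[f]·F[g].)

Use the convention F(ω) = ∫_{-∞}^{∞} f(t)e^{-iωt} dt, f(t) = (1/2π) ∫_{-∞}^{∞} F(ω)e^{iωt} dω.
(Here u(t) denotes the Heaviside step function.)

F[f₁*f₂](ω) = \frac{192 \left(i \omega + 12\right)}{\left(16 \left(i \omega + 12\right)^{2} + 9\right)^{2}}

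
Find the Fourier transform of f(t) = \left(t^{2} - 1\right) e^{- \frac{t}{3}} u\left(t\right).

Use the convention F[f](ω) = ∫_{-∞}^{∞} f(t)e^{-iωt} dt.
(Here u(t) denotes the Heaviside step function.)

F(ω) = \frac{3 \left(54 i \omega - \left(3 i \omega + 1\right)^{3} + 18\right)}{\left(3 i \omega + 1\right)^{4}}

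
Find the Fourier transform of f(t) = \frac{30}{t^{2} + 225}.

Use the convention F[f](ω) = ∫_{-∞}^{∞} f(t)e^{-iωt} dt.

F(ω) = 2 \pi e^{- 15 \left|{\omega}\right|}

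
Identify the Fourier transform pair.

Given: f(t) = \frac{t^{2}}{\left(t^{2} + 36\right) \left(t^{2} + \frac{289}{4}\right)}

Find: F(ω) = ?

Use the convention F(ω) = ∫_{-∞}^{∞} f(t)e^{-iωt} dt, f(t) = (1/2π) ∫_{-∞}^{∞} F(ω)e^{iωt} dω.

F(ω) = - \frac{24 \pi e^{- 6 \left|{\omega}\right|}}{145} + \frac{34 \pi e^{- \frac{17 \left|{\omega}\right|}{2}}}{145}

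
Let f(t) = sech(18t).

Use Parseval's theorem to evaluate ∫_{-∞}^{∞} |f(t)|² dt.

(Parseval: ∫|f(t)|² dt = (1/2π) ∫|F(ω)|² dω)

∫|f(t)|² dt = \frac{1}{9}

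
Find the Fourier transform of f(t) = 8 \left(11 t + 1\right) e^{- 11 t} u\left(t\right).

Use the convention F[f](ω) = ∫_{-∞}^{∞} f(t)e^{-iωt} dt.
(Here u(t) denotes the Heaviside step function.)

F(ω) = \frac{8 \left(- i \omega - 22\right)}{\omega^{2} - 22 i \omega - 121}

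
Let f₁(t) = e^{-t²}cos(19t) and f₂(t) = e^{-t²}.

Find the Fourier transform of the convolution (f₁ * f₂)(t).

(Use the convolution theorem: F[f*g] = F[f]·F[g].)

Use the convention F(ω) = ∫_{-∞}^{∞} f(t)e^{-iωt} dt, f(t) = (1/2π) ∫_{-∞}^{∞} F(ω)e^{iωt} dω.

F[f₁*f₂](ω) = \frac{\pi \left(e^{19 \omega} + 1\right) e^{- \frac{\omega^{2}}{2} - \frac{19 \omega}{2} - \frac{361}{4}}}{2}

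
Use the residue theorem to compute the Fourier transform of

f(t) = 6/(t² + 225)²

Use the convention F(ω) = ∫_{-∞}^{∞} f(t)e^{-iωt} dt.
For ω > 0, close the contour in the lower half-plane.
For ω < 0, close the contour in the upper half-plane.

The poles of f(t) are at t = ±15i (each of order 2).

Let g(z) = f(z)e^{-iωz}; for large |z| the factor e^{-iωz} decays in the lower half-plane when ω > 0 and in the upper half-plane when ω < 0.

Case ω > 0 (lower half-plane, clockwise contour ⇒ F(ω) = -2πi·ΣRes):
  Res_{z = - 15 i} g(z) = \frac{i \left(15 \omega + 1\right) e^{- 15 \omega}}{2250} (pole of order 2)
  F(ω) = -2πi·ΣRes = \frac{\pi \left(15 \omega + 1\right) e^{- 15 \omega}}{1125}

Case ω < 0 (upper half-plane, counterclockwise contour ⇒ F(ω) = +2πi·ΣRes):
  Res_{z = 15 i} g(z) = \frac{i \left(15 \omega - 1\right) e^{15 \omega}}{2250} (pole of order 2)
  F(ω) = 2πi·ΣRes = \frac{\pi \left(1 - 15 \omega\right) e^{15 \omega}}{1125}

Both cases combine into a single formula in |ω|:

F(ω) = \frac{\pi \left(15 \left|{\omega}\right| + 1\right) e^{- 15 \left|{\omega}\right|}}{1125}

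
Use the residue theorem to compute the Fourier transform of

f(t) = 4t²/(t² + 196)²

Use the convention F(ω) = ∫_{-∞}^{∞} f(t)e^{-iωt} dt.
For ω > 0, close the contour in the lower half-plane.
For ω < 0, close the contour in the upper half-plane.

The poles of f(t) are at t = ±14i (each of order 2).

Let g(z) = f(z)e^{-iωz}; for large |z| the factor e^{-iωz} decays in the lower half-plane when ω > 0 and in the upper half-plane when ω < 0.

Case ω > 0 (lower half-plane, clockwise contour ⇒ F(ω) = -2πi·ΣRes):
  Res_{z = - 14 i} g(z) = i \left(\frac{1}{14} - \omega\right) e^{- 14 \omega} (pole of order 2)
  F(ω) = -2πi·ΣRes = \frac{\pi \left(1 - 14 \omega\right) e^{- 14 \omega}}{7}

Case ω < 0 (upper half-plane, counterclockwise contour ⇒ F(ω) = +2πi·ΣRes):
  Res_{z = 14 i} g(z) = i \left(- \omega - \frac{1}{14}\right) e^{14 \omega} (pole of order 2)
  F(ω) = 2πi·ΣRes = \frac{\pi \left(14 \omega + 1\right) e^{14 \omega}}{7}

Both cases combine into a single formula in |ω|:

F(ω) = \frac{\pi \left(1 - 14 \left|{\omega}\right|\right) e^{- 14 \left|{\omega}\right|}}{7}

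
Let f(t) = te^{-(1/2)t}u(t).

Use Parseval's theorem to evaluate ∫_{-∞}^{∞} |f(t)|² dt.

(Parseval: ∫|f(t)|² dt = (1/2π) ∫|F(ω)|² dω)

∫|f(t)|² dt = 2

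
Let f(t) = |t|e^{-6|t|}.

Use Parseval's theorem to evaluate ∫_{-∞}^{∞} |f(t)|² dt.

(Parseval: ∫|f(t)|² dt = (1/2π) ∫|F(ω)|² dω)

∫|f(t)|² dt = \frac{1}{432}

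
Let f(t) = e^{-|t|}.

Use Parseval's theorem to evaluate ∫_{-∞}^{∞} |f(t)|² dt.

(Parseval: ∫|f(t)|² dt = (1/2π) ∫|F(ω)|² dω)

∫|f(t)|² dt = 1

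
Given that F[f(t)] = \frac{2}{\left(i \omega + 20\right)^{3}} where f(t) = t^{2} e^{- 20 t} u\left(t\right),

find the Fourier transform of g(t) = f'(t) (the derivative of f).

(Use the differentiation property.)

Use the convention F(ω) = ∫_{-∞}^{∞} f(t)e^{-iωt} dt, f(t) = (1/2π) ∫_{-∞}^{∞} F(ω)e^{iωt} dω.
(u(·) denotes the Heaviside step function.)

F[g](ω) = \frac{2 i \omega}{\left(i \omega + 20\right)^{3}}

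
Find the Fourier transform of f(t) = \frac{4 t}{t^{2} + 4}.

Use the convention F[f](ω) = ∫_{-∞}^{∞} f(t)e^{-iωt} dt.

F(ω) = - 4 i \pi e^{- 2 \left|{\omega}\right|} \operatorname{sign}{\left(\omega \right)}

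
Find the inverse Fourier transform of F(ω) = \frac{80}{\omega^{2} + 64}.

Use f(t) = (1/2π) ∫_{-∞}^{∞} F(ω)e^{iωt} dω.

f(t) = 5 e^{- 8 \left|{t}\right|}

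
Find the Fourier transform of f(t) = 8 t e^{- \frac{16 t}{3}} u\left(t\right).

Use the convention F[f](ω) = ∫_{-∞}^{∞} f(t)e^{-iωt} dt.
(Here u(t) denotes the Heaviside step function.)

F(ω) = \frac{72}{\left(3 i \omega + 16\right)^{2}}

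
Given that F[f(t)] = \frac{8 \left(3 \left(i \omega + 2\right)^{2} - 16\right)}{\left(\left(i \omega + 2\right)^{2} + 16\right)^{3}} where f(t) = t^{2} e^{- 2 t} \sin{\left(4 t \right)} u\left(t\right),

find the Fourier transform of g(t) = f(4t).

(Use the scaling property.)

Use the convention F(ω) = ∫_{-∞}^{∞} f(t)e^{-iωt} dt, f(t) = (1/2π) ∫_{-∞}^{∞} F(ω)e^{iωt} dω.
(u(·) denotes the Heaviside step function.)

F[g](ω) = \frac{512 \left(3 \left(i \omega + 8\right)^{2} - 256\right)}{\left(\left(i \omega + 8\right)^{2} + 256\right)^{3}}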